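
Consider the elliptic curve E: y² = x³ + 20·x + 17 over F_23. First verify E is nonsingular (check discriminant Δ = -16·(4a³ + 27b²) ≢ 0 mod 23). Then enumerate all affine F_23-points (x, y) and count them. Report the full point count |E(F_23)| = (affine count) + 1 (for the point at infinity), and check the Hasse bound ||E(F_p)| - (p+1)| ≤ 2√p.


Affine points = {(3, 9), (3, 14), (4, 0), (5, 9), (5, 14), (6, 10), (6, 13), (9, 11), (9, 12), (11, 2), (11, 21), (13, 6), (13, 17), (15, 9), (15, 14), (17, 7), (17, 16)}; affine count = 17; |E(F_23)| = 18.

Discriminant check: Δ ∝ 4a³ + 27b² = 4·20³ + 27·17² = 4·8000 + 27·289 ≡ 13 (mod 23). Nonzero ⇒ E is nonsingular.
For each x ∈ F_23, compute rhs = x³ + 20·x + 17 mod 23, then count y ∈ F_23 with y² ≡ rhs.
  x = 0: rhs = 17, matching y values: none (0 points).
  x = 1: rhs = 15, matching y values: none (0 points).
  x = 2: rhs = 19, matching y values: none (0 points).
  x = 3: rhs = 12, matching y values: 9, 14 (2 points).
  x = 4: rhs = 0, matching y values: 0 (1 points).
  x = 5: rhs = 12, matching y values: 9, 14 (2 points).
  x = 6: rhs = 8, matching y values: 10, 13 (2 points).
  x = 7: rhs = 17, matching y values: none (0 points).
  x = 8: rhs = 22, matching y values: none (0 points).
  x = 9: rhs = 6, matching y values: 11, 12 (2 points).
  x = 10: rhs = 21, matching y values: none (0 points).
  x = 11: rhs = 4, matching y values: 2, 21 (2 points).
  x = 12: rhs = 7, matching y values: none (0 points).
  x = 13: rhs = 13, matching y values: 6, 17 (2 points).
  x = 14: rhs = 5, matching y values: none (0 points).
  x = 15: rhs = 12, matching y values: 9, 14 (2 points).
  x = 16: rhs = 17, matching y values: none (0 points).
  x = 17: rhs = 3, matching y values: 7, 16 (2 points).
  x = 18: rhs = 22, matching y values: none (0 points).
  x = 19: rhs = 11, matching y values: none (0 points).
  x = 20: rhs = 22, matching y values: none (0 points).
  x = 21: rhs = 15, matching y values: none (0 points).
  x = 22: rhs = 19, matching y values: none (0 points).
Total affine count: 17.
Full point count |E(F_23)| = 17 + 1 = 18.
Hasse bound: |18 − (23+1)| = |-6| = 6 ≤ 2√23 ≈ 9.5917 ✓.


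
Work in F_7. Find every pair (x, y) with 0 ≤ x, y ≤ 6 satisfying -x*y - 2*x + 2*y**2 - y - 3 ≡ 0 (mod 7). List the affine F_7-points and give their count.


Affine F_7-points: {(0, 5), (0, 6), (1, 3), (1, 5), (2, 0), (2, 5), (3, 4), (3, 5), (4, 1), (4, 5), (5, 5), (6, 2), (6, 5)}; count = 13.

For each of the 49 pairs (x, y) ∈ F_7², evaluate f(x, y) mod 7. Record the zeros.
  x = 0: [0↦4, 1↦5, 2↦3, 3↦5, 4↦4, 5↦0, 6↦0]  zeros at y ∈ {5, 6}
  x = 1: [0↦2, 1↦2, 2↦6, 3↦0, 4↦5, 5↦0, 6↦6]  zeros at y ∈ {3, 5}
  x = 2: [0↦0, 1↦6, 2↦2, 3↦2, 4↦6, 5↦0, 6↦5]  zeros at y ∈ {0, 5}
  x = 3: [0↦5, 1↦3, 2↦5, 3↦4, 4↦0, 5↦0, 6↦4]  zeros at y ∈ {4, 5}
  x = 4: [0↦3, 1↦0, 2↦1, 3↦6, 4↦1, 5↦0, 6↦3]  zeros at y ∈ {1, 5}
  x = 5: [0↦1, 1↦4, 2↦4, 3↦1, 4↦2, 5↦0, 6↦2]  zeros at y ∈ {5}
  x = 6: [0↦6, 1↦1, 2↦0, 3↦3, 4↦3, 5↦0, 6↦1]  zeros at y ∈ {2, 5}
Collecting zeros: affine points = {(0, 5), (0, 6), (1, 3), (1, 5), (2, 0), (2, 5), (3, 4), (3, 5), (4, 1), (4, 5), (5, 5), (6, 2), (6, 5)}.
Total count |C(F_7)_aff| = 13.


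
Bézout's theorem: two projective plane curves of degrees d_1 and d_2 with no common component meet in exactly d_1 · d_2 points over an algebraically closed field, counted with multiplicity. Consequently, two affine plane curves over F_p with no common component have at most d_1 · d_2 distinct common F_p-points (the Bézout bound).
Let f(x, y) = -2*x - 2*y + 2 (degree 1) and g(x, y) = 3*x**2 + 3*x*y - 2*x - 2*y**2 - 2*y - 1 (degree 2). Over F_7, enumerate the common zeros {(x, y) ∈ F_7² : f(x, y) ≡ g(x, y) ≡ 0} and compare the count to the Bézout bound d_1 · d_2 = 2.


Common zeros: {(1, 0), (6, 2)}; count = 2; Bézout bound = 2.

deg(f) = 1, deg(g) = 2, so Bézout bound = 2.
Scan x ∈ F_7. For each x, list the y ∈ F_7 with f(x, y) ≡ 0 and those with g(x, y) ≡ 0 (mod 7); the common zeros in that column are the intersection.
  x = 0: f ≡ 0 at y ∈ {1}; g ≡ 0 at y ∈ ∅; common: ∅.
  x = 1: f ≡ 0 at y ∈ {0}; g ≡ 0 at y ∈ {0, 4}; common: {0}.
  x = 2: f ≡ 0 at y ∈ {6}; g ≡ 0 at y ∈ {0, 2}; common: ∅.
  x = 3: f ≡ 0 at y ∈ {5}; g ≡ 0 at y ∈ ∅; common: ∅.
  x = 4: f ≡ 0 at y ∈ {4}; g ≡ 0 at y ∈ ∅; common: ∅.
  x = 5: f ≡ 0 at y ∈ {3}; g ≡ 0 at y ∈ {4, 6}; common: ∅.
  x = 6: f ≡ 0 at y ∈ {2}; g ≡ 0 at y ∈ {2, 6}; common: {2}.
Collecting: common zeros = {(1, 0), (6, 2)}, so the count is 2.
Comparison with the Bézout bound: 2 ≤ 2 = deg(f)·deg(g), as expected for curves with no common component (the bound is attained).


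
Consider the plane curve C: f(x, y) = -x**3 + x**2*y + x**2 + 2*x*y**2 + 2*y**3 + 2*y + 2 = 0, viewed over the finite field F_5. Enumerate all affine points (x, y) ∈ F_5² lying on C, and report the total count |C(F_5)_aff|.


Affine F_5-points: {(2, 1), (3, 3)}; count = 2.

For each of the 25 pairs (x, y) ∈ F_5², evaluate f(x, y) mod 5. Record the zeros.
  x = 0: [0↦2, 1↦1, 2↦2, 3↦2, 4↦3]  zeros at y ∈ ∅
  x = 1: [0↦2, 1↦4, 2↦2, 3↦3, 4↦4]  zeros at y ∈ ∅
  x = 2: [0↦3, 1↦0, 2↦2, 3↦1, 4↦4]  zeros at y ∈ {1}
  x = 3: [0↦4, 1↦3, 2↦1, 3↦0, 4↦2]  zeros at y ∈ {3}
  x = 4: [0↦4, 1↦2, 2↦3, 3↦4, 4↦2]  zeros at y ∈ ∅
Collecting zeros: affine points = {(2, 1), (3, 3)}.
Total count |C(F_5)_aff| = 2.


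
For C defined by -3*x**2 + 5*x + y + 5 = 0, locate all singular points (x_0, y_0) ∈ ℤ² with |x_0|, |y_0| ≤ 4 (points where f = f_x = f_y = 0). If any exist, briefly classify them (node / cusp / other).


No singular points in the scanned grid; C is smooth there.

Compute partial derivatives:
  f_x = 5 - 6*x.
  f_y = 1.
f_y = 1 is a nonzero constant, so f_y never vanishes: no point (x, y) can satisfy f = f_x = f_y = 0. In particular no (x, y) ∈ {−4, ..., 4}² is singular; the curve is smooth.


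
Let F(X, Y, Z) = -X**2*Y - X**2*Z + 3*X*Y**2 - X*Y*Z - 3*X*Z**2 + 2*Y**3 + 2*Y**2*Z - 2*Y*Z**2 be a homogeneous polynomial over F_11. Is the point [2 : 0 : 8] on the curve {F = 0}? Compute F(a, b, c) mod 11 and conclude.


F(2,0,8) ≡ 2 (mod 11); P is NOT on the curve.

Evaluate F(2, 0, 8) term-by-term (mod 11).
  -X**2*Y ↦ -1·4·0·1 = 0
  -X**2*Z ↦ -1·4·1·8 = -32
  3*X*Y**2 ↦ 3·2·0·1 = 0
  -X*Y*Z ↦ -1·2·0·8 = 0
  -3*X*Z**2 ↦ -3·2·1·64 = -384
  2*Y**3 ↦ 2·1·0·1 = 0
  2*Y**2*Z ↦ 2·1·0·8 = 0
  -2*Y*Z**2 ↦ -2·1·0·64 = 0
Sum: F(2, 0, 8) = (0) + (-32) + (0) + (0) + (-384) + (0) + (0) + (0) = -416.
Reducing mod 11: -416 ≡ 2 (mod 11).
Since F(a, b, c) ≡ 2 ≠ 0 (mod 11), P does NOT lie on the curve.


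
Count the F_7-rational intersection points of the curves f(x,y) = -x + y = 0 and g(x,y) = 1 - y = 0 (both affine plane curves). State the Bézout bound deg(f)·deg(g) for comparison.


Common zeros: {(1, 1)}; count = 1; Bézout bound = 1.

deg(f) = 1, deg(g) = 1, so Bézout bound = 1.
Scan x ∈ F_7. For each x, list the y ∈ F_7 with f(x, y) ≡ 0 and those with g(x, y) ≡ 0 (mod 7); the common zeros in that column are the intersection.
  x = 0: f ≡ 0 at y ∈ {0}; g ≡ 0 at y ∈ {1}; common: ∅.
  x = 1: f ≡ 0 at y ∈ {1}; g ≡ 0 at y ∈ {1}; common: {1}.
  x = 2: f ≡ 0 at y ∈ {2}; g ≡ 0 at y ∈ {1}; common: ∅.
  x = 3: f ≡ 0 at y ∈ {3}; g ≡ 0 at y ∈ {1}; common: ∅.
  x = 4: f ≡ 0 at y ∈ {4}; g ≡ 0 at y ∈ {1}; common: ∅.
  x = 5: f ≡ 0 at y ∈ {5}; g ≡ 0 at y ∈ {1}; common: ∅.
  x = 6: f ≡ 0 at y ∈ {6}; g ≡ 0 at y ∈ {1}; common: ∅.
Collecting: common zeros = {(1, 1)}, so the count is 1.
Comparison with the Bézout bound: 1 ≤ 1 = deg(f)·deg(g), as expected for curves with no common component (the bound is attained).


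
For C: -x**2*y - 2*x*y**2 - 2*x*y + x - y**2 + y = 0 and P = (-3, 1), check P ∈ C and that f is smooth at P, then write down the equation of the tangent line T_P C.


Tangent line at P: 3*x + 8*y + 1 = 0.

Step 1: f(-3, 1) = 0, so P lies on C.
Step 2: partial derivatives
  f_x(x, y) = -2*x*y - 2*y**2 - 2*y + 1, f_y(x, y) = -x**2 - 4*x*y - 2*x - 2*y + 1.
  f_x(P) = 3, f_y(P) = 8 (gradient nonzero, so P is smooth).
Step 3: tangent line at P: 3·(x − -3) + 8·(y − 1) = 0.
Expanding: 3*x + 8*y + 1 = 0.


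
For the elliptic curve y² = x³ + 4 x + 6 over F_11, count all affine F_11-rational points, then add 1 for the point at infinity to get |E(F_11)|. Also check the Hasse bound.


Affine points = {(1, 0), (2, 0), (3, 1), (3, 10), (4, 3), (4, 8), (6, 2), (6, 9), (7, 5), (7, 6), (8, 0), (9, 1), (9, 10), (10, 1), (10, 10)}; affine count = 15; |E(F_11)| = 16.

Discriminant check: Δ ∝ 4a³ + 27b² = 4·4³ + 27·6² = 4·64 + 27·36 ≡ 7 (mod 11). Nonzero ⇒ E is nonsingular.
For each x ∈ F_11, compute rhs = x³ + 4·x + 6 mod 11, then count y ∈ F_11 with y² ≡ rhs.
  x = 0: rhs = 6, matching y values: none (0 points).
  x = 1: rhs = 0, matching y values: 0 (1 points).
  x = 2: rhs = 0, matching y values: 0 (1 points).
  x = 3: rhs = 1, matching y values: 1, 10 (2 points).
  x = 4: rhs = 9, matching y values: 3, 8 (2 points).
  x = 5: rhs = 8, matching y values: none (0 points).
  x = 6: rhs = 4, matching y values: 2, 9 (2 points).
  x = 7: rhs = 3, matching y values: 5, 6 (2 points).
  x = 8: rhs = 0, matching y values: 0 (1 points).
  x = 9: rhs = 1, matching y values: 1, 10 (2 points).
  x = 10: rhs = 1, matching y values: 1, 10 (2 points).
Total affine count: 15.
Full point count |E(F_11)| = 15 + 1 = 16.
Hasse bound: |16 − (11+1)| = |4| = 4 ≤ 2√11 ≈ 6.6332 ✓.


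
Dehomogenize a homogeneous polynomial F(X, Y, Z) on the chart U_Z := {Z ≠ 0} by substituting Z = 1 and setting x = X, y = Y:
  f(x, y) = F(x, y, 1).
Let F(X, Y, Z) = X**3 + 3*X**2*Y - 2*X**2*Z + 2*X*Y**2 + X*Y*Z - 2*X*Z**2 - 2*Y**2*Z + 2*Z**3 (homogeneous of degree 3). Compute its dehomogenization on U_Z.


f(x, y) = x**3 + 3*x**2*y - 2*x**2 + 2*x*y**2 + x*y - 2*x - 2*y**2 + 2

On U_Z we set Z = 1. Each monomial c·X^i·Y^j·Z^k in F becomes c·x^i·y^j·1^k = c·x^i·y^j.
Substituting Z = 1: F(X, Y, 1) = x**3 + 3*x**2*y - 2*x**2 + 2*x*y**2 + x*y - 2*x - 2*y**2 + 2.
Note: deg(f) ≤ deg(F) = 3; strict inequality happens when F is divisible by Z (lost terms).


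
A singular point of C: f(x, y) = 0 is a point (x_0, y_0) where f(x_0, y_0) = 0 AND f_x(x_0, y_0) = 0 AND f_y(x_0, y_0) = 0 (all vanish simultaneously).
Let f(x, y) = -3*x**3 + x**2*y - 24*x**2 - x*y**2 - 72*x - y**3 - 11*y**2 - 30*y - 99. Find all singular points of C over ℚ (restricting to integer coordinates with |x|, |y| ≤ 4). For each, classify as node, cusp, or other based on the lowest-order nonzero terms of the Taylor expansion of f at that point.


Singular points: {(-3, -3)}; classification: cusp.

Compute partial derivatives:
  f_x = -9*x**2 + 2*x*y - 48*x - y**2 - 72.
  f_y = x**2 - 2*x*y - 3*y**2 - 22*y - 30.
Scan x_0 ∈ {−4, ..., 4}. For each x_0, f_y(x_0, y) is a polynomial in y; find its integer roots y ∈ {−4, ..., 4}, then test f_x and f at those candidates.
  x = -4: f_y(-4, y) = -3*y**2 - 14*y - 14; no integer root y with |y| ≤ 4.
  x = -3: f_y(-3, y) = -3*y**2 - 16*y - 21; vanishes at y ∈ {-3}. (-3, -3): f_x = 0, f = 0 — SINGULAR.
  x = -2: f_y(-2, y) = -3*y**2 - 18*y - 26; no integer root y with |y| ≤ 4.
  x = -1: f_y(-1, y) = -3*y**2 - 20*y - 29; no integer root y with |y| ≤ 4.
  x = 0: f_y(0, y) = -3*y**2 - 22*y - 30; no integer root y with |y| ≤ 4.
  x = 1: f_y(1, y) = -3*y**2 - 24*y - 29; no integer root y with |y| ≤ 4.
  x = 2: f_y(2, y) = -3*y**2 - 26*y - 26; no integer root y with |y| ≤ 4.
  x = 3: f_y(3, y) = -3*y**2 - 28*y - 21; no integer root y with |y| ≤ 4.
  x = 4: f_y(4, y) = -3*y**2 - 30*y - 14; no integer root y with |y| ≤ 4.
Only singular point on the grid: (-3, -3).
Classify: substitute x = -3 + u, y = -3 + v and expand: f = -3*u**3 + u**2*v - u*v**2 - v**3 + v**2.
No constant or linear terms (consistent with a singular point). Quadratic part: v**2. Cubic part: -3*u**3 + u**2*v - u*v**2 - v**3.
The quadratic part v**2 is a perfect square, so there is a single (double) tangent line v = 0, i.e. y = -3. Restricting the cubic part to that line (v = 0) leaves -3*u**3 ≠ 0, so f is not divisible by v and the branch is v² ≈ 3*u**3 to lowest order — this is a cusp.
Classification: cusp.


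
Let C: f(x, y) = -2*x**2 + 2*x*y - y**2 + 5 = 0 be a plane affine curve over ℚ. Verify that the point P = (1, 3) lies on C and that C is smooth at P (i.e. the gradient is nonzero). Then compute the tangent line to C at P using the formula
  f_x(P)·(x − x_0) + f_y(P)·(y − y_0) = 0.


Tangent line at P: 2*x - 4*y + 10 = 0.

Step 1: f(1, 3) = 0, so P lies on C.
Step 2: partial derivatives
  f_x(x, y) = -4*x + 2*y, f_y(x, y) = 2*x - 2*y.
  f_x(P) = 2, f_y(P) = -4 (gradient nonzero, so P is smooth).
Step 3: tangent line at P: 2·(x − 1) + -4·(y − 3) = 0.
Expanding: 2*x - 4*y + 10 = 0.


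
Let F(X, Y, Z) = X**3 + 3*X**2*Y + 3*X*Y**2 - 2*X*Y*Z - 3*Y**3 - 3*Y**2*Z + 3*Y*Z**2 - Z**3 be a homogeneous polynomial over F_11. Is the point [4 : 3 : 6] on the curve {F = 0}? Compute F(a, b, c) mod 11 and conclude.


F(4,3,6) ≡ 4 (mod 11); P is NOT on the curve.

Evaluate F(4, 3, 6) term-by-term (mod 11).
  X**3 ↦ 1·64·1·1 = 64
  3*X**2*Y ↦ 3·16·3·1 = 144
  3*X*Y**2 ↦ 3·4·9·1 = 108
  -2*X*Y*Z ↦ -2·4·3·6 = -144
  -3*Y**3 ↦ -3·1·27·1 = -81
  -3*Y**2*Z ↦ -3·1·9·6 = -162
  3*Y*Z**2 ↦ 3·1·3·36 = 324
  -Z**3 ↦ -1·1·1·216 = -216
Sum: F(4, 3, 6) = (64) + (144) + (108) + (-144) + (-81) + (-162) + (324) + (-216) = 37.
Reducing mod 11: 37 ≡ 4 (mod 11).
Since F(a, b, c) ≡ 4 ≠ 0 (mod 11), P does NOT lie on the curve.


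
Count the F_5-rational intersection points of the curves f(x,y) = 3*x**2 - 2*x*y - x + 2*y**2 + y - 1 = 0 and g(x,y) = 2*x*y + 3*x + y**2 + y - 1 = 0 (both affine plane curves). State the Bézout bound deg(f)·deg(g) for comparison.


Common zeros: ∅; count = 0; Bézout bound = 4.

deg(f) = 2, deg(g) = 2, so Bézout bound = 4.
Scan x ∈ F_5. For each x, list the y ∈ F_5 with f(x, y) ≡ 0 and those with g(x, y) ≡ 0 (mod 5); the common zeros in that column are the intersection.
  x = 0: f ≡ 0 at y ∈ {3, 4}; g ≡ 0 at y ∈ {2}; common: ∅.
  x = 1: f ≡ 0 at y ∈ ∅; g ≡ 0 at y ∈ {3, 4}; common: ∅.
  x = 2: f ≡ 0 at y ∈ ∅; g ≡ 0 at y ∈ {0}; common: ∅.
  x = 3: f ≡ 0 at y ∈ {1, 4}; g ≡ 0 at y ∈ ∅; common: ∅.
  x = 4: f ≡ 0 at y ∈ {3}; g ≡ 0 at y ∈ ∅; common: ∅.
Collecting: common zeros = ∅, so the count is 0.
Comparison with the Bézout bound: 0 ≤ 4 = deg(f)·deg(g), as expected for curves with no common component (the affine F_5-count falls short of the bound because intersections may lie at infinity, over extension fields, or carry multiplicity).


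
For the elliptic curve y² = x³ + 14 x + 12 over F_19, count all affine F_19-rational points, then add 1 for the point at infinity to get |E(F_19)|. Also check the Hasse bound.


Affine points = {(3, 9), (3, 10), (5, 6), (5, 13), (7, 4), (7, 15), (8, 3), (8, 16), (13, 4), (13, 15), (14, 8), (14, 11), (15, 5), (15, 14), (16, 0), (18, 4), (18, 15)}; affine count = 17; |E(F_19)| = 18.

Discriminant check: Δ ∝ 4a³ + 27b² = 4·14³ + 27·12² = 4·2744 + 27·144 ≡ 6 (mod 19). Nonzero ⇒ E is nonsingular.
For each x ∈ F_19, compute rhs = x³ + 14·x + 12 mod 19, then count y ∈ F_19 with y² ≡ rhs.
  x = 0: rhs = 12, matching y values: none (0 points).
  x = 1: rhs = 8, matching y values: none (0 points).
  x = 2: rhs = 10, matching y values: none (0 points).
  x = 3: rhs = 5, matching y values: 9, 10 (2 points).
  x = 4: rhs = 18, matching y values: none (0 points).
  x = 5: rhs = 17, matching y values: 6, 13 (2 points).
  x = 6: rhs = 8, matching y values: none (0 points).
  x = 7: rhs = 16, matching y values: 4, 15 (2 points).
  x = 8: rhs = 9, matching y values: 3, 16 (2 points).
  x = 9: rhs = 12, matching y values: none (0 points).
  x = 10: rhs = 12, matching y values: none (0 points).
  x = 11: rhs = 15, matching y values: none (0 points).
  x = 12: rhs = 8, matching y values: none (0 points).
  x = 13: rhs = 16, matching y values: 4, 15 (2 points).
  x = 14: rhs = 7, matching y values: 8, 11 (2 points).
  x = 15: rhs = 6, matching y values: 5, 14 (2 points).
  x = 16: rhs = 0, matching y values: 0 (1 points).
  x = 17: rhs = 14, matching y values: none (0 points).
  x = 18: rhs = 16, matching y values: 4, 15 (2 points).
Total affine count: 17.
Full point count |E(F_19)| = 17 + 1 = 18.
Hasse bound: |18 − (19+1)| = |-2| = 2 ≤ 2√19 ≈ 8.7178 ✓.


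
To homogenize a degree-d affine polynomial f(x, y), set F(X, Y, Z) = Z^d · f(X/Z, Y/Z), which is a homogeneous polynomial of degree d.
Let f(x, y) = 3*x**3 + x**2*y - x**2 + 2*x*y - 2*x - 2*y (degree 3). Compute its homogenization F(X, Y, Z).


F(X, Y, Z) = 3*X**3 + X**2*Y - X**2*Z + 2*X*Y*Z - 2*X*Z**2 - 2*Y*Z**2

deg(f) = 3.
Substitute x = X/Z, y = Y/Z into f, then multiply by Z^3.
  monomial 3·x^3·y^0 ↦ 3·X^3·Y^0·Z^0.
  monomial 1·x^2·y^1 ↦ 1·X^2·Y^1·Z^0.
  monomial -1·x^2·y^0 ↦ -1·X^2·Y^0·Z^1.
  monomial 2·x^1·y^1 ↦ 2·X^1·Y^1·Z^1.
  monomial -2·x^1·y^0 ↦ -2·X^1·Y^0·Z^2.
  monomial -2·x^0·y^1 ↦ -2·X^0·Y^1·Z^2.
Collecting: F(X, Y, Z) = 3*X**3 + X**2*Y - X**2*Z + 2*X*Y*Z - 2*X*Z**2 - 2*Y*Z**2.


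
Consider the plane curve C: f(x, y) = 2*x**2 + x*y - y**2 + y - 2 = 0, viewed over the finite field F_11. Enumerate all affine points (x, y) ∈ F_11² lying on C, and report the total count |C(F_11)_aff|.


Affine F_11-points: {(0, 5), (0, 7), (1, 0), (1, 2), (2, 7), (3, 5), (3, 10), (9, 2), (9, 8), (10, 0)}; count = 10.

For each of the 121 pairs (x, y) ∈ F_11², evaluate f(x, y) mod 11. Record the zeros.
  x = 0: [0↦9, 1↦9, 2↦7, 3↦3, 4↦8, 5↦0, 6↦1, 7↦0, 8↦8, 9↦3, 10↦7]  zeros at y ∈ {5, 7}
  x = 1: [0↦0, 1↦1, 2↦0, 3↦8, 4↦3, 5↦7, 6↦9, 7↦9, 8↦7, 9↦3, 10↦8]  zeros at y ∈ {0, 2}
  x = 2: [0↦6, 1↦8, 2↦8, 3↦6, 4↦2, 5↦7, 6↦10, 7↦0, 8↦10, 9↦7, 10↦2]  zeros at y ∈ {7}
  x = 3: [0↦5, 1↦8, 2↦9, 3↦8, 4↦5, 5↦0, 6↦4, 7↦6, 8↦6, 9↦4, 10↦0]  zeros at y ∈ {5, 10}
  x = 4: [0↦8, 1↦1, 2↦3, 3↦3, 4↦1, 5↦8, 6↦2, 7↦5, 8↦6, 9↦5, 10↦2]  zeros at y ∈ ∅
  x = 5: [0↦4, 1↦9, 2↦1, 3↦2, 4↦1, 5↦9, 6↦4, 7↦8, 8↦10, 9↦10, 10↦8]  zeros at y ∈ ∅
  x = 6: [0↦4, 1↦10, 2↦3, 3↦5, 4↦5, 5↦3, 6↦10, 7↦4, 8↦7, 9↦8, 10↦7]  zeros at y ∈ ∅
  x = 7: [0↦8, 1↦4, 2↦9, 3↦1, 4↦2, 5↦1, 6↦9, 7↦4, 8↦8, 9↦10, 10↦10]  zeros at y ∈ ∅
  x = 8: [0↦5, 1↦2, 2↦8, 3↦1, 4↦3, 5↦3, 6↦1, 7↦8, 8↦2, 9↦5, 10↦6]  zeros at y ∈ ∅
  x = 9: [0↦6, 1↦4, 2↦0, 3↦5, 4↦8, 5↦9, 6↦8, 7↦5, 8↦0, 9↦4, 10↦6]  zeros at y ∈ {2, 8}
  x = 10: [0↦0, 1↦10, 2↦7, 3↦2, 4↦6, 5↦8, 6↦8, 7↦6, 8↦2, 9↦7, 10↦10]  zeros at y ∈ {0}
Collecting zeros: affine points = {(0, 5), (0, 7), (1, 0), (1, 2), (2, 7), (3, 5), (3, 10), (9, 2), (9, 8), (10, 0)}.
Total count |C(F_11)_aff| = 10.


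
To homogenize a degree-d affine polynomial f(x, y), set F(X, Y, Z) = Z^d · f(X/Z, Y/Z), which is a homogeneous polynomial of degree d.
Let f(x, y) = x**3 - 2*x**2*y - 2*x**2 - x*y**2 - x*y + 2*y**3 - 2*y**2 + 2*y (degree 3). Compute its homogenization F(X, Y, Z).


F(X, Y, Z) = X**3 - 2*X**2*Y - 2*X**2*Z - X*Y**2 - X*Y*Z + 2*Y**3 - 2*Y**2*Z + 2*Y*Z**2

deg(f) = 3.
Substitute x = X/Z, y = Y/Z into f, then multiply by Z^3.
  monomial 1·x^3·y^0 ↦ 1·X^3·Y^0·Z^0.
  monomial -2·x^2·y^1 ↦ -2·X^2·Y^1·Z^0.
  monomial -2·x^2·y^0 ↦ -2·X^2·Y^0·Z^1.
  monomial -1·x^1·y^2 ↦ -1·X^1·Y^2·Z^0.
  monomial -1·x^1·y^1 ↦ -1·X^1·Y^1·Z^1.
  monomial 2·x^0·y^3 ↦ 2·X^0·Y^3·Z^0.
  monomial -2·x^0·y^2 ↦ -2·X^0·Y^2·Z^1.
  monomial 2·x^0·y^1 ↦ 2·X^0·Y^1·Z^2.
Collecting: F(X, Y, Z) = X**3 - 2*X**2*Y - 2*X**2*Z - X*Y**2 - X*Y*Z + 2*Y**3 - 2*Y**2*Z + 2*Y*Z**2.


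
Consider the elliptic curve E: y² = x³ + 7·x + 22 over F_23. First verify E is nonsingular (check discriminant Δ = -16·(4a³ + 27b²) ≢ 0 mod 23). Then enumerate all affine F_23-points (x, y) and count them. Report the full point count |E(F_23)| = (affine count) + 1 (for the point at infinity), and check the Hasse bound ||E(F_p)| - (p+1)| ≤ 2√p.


Affine points = {(3, 1), (3, 22), (6, 2), (6, 21), (7, 0), (9, 3), (9, 20), (11, 2), (11, 21), (14, 9), (14, 14), (15, 11), (15, 12), (18, 0), (21, 0)}; affine count = 15; |E(F_23)| = 16.

Discriminant check: Δ ∝ 4a³ + 27b² = 4·7³ + 27·22² = 4·343 + 27·484 ≡ 19 (mod 23). Nonzero ⇒ E is nonsingular.
For each x ∈ F_23, compute rhs = x³ + 7·x + 22 mod 23, then count y ∈ F_23 with y² ≡ rhs.
  x = 0: rhs = 22, matching y values: none (0 points).
  x = 1: rhs = 7, matching y values: none (0 points).
  x = 2: rhs = 21, matching y values: none (0 points).
  x = 3: rhs = 1, matching y values: 1, 22 (2 points).
  x = 4: rhs = 22, matching y values: none (0 points).
  x = 5: rhs = 21, matching y values: none (0 points).
  x = 6: rhs = 4, matching y values: 2, 21 (2 points).
  x = 7: rhs = 0, matching y values: 0 (1 points).
  x = 8: rhs = 15, matching y values: none (0 points).
  x = 9: rhs = 9, matching y values: 3, 20 (2 points).
  x = 10: rhs = 11, matching y values: none (0 points).
  x = 11: rhs = 4, matching y values: 2, 21 (2 points).
  x = 12: rhs = 17, matching y values: none (0 points).
  x = 13: rhs = 10, matching y values: none (0 points).
  x = 14: rhs = 12, matching y values: 9, 14 (2 points).
  x = 15: rhs = 6, matching y values: 11, 12 (2 points).
  x = 16: rhs = 21, matching y values: none (0 points).
  x = 17: rhs = 17, matching y values: none (0 points).
  x = 18: rhs = 0, matching y values: 0 (1 points).
  x = 19: rhs = 22, matching y values: none (0 points).
  x = 20: rhs = 20, matching y values: none (0 points).
  x = 21: rhs = 0, matching y values: 0 (1 points).
  x = 22: rhs = 14, matching y values: none (0 points).
Total affine count: 15.
Full point count |E(F_23)| = 15 + 1 = 16.
Hasse bound: |16 − (23+1)| = |-8| = 8 ≤ 2√23 ≈ 9.5917 ✓.


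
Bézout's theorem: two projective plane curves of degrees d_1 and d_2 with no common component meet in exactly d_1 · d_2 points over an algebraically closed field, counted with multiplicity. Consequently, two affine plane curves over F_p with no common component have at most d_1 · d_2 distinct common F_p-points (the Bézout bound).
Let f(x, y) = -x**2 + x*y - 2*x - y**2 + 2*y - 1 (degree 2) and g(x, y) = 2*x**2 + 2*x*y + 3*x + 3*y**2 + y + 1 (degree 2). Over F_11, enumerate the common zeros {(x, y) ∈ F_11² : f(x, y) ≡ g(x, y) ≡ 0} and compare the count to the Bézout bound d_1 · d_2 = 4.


Common zeros: {(1, 6), (10, 0)}; count = 2; Bézout bound = 4.

deg(f) = 2, deg(g) = 2, so Bézout bound = 4.
Scan x ∈ F_11. For each x, list the y ∈ F_11 with f(x, y) ≡ 0 and those with g(x, y) ≡ 0 (mod 11); the common zeros in that column are the intersection.
  x = 0: f ≡ 0 at y ∈ {1}; g ≡ 0 at y ∈ {9}; common: ∅.
  x = 1: f ≡ 0 at y ∈ {6, 8}; g ≡ 0 at y ∈ {4, 6}; common: {6}.
  x = 2: f ≡ 0 at y ∈ ∅; g ≡ 0 at y ∈ ∅; common: ∅.
  x = 3: f ≡ 0 at y ∈ {6, 10}; g ≡ 0 at y ∈ ∅; common: ∅.
  x = 4: f ≡ 0 at y ∈ ∅; g ≡ 0 at y ∈ {3, 5}; common: ∅.
  x = 5: f ≡ 0 at y ∈ {8, 10}; g ≡ 0 at y ∈ {0}; common: ∅.
  x = 6: f ≡ 0 at y ∈ {4}; g ≡ 0 at y ∈ {5, 9}; common: ∅.
  x = 7: f ≡ 0 at y ∈ {4, 5}; g ≡ 0 at y ∈ ∅; common: ∅.
  x = 8: f ≡ 0 at y ∈ ∅; g ≡ 0 at y ∈ {3, 6}; common: ∅.
  x = 9: f ≡ 0 at y ∈ ∅; g ≡ 0 at y ∈ ∅; common: ∅.
  x = 10: f ≡ 0 at y ∈ {0, 1}; g ≡ 0 at y ∈ {0, 4}; common: {0}.
Collecting: common zeros = {(1, 6), (10, 0)}, so the count is 2.
Comparison with the Bézout bound: 2 ≤ 4 = deg(f)·deg(g), as expected for curves with no common component (the affine F_11-count falls short of the bound because intersections may lie at infinity, over extension fields, or carry multiplicity).


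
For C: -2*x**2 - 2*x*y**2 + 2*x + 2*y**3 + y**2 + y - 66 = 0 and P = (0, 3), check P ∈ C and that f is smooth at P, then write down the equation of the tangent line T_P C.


Tangent line at P: -16*x + 61*y - 183 = 0.

Step 1: f(0, 3) = 0, so P lies on C.
Step 2: partial derivatives
  f_x(x, y) = -4*x - 2*y**2 + 2, f_y(x, y) = -4*x*y + 6*y**2 + 2*y + 1.
  f_x(P) = -16, f_y(P) = 61 (gradient nonzero, so P is smooth).
Step 3: tangent line at P: -16·(x − 0) + 61·(y − 3) = 0.
Expanding: -16*x + 61*y - 183 = 0.


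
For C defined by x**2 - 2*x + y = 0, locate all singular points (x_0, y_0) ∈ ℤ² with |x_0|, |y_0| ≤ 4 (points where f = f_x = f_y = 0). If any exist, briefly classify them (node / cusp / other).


No singular points in the scanned grid; C is smooth there.

Compute partial derivatives:
  f_x = 2*x - 2.
  f_y = 1.
f_y = 1 is a nonzero constant, so f_y never vanishes: no point (x, y) can satisfy f = f_x = f_y = 0. In particular no (x, y) ∈ {−4, ..., 4}² is singular; the curve is smooth.


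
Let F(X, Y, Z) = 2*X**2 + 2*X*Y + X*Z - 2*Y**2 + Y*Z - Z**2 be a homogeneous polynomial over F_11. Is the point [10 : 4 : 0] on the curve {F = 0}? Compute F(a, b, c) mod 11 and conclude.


F(10,4,0) ≡ 6 (mod 11); P is NOT on the curve.

Evaluate F(10, 4, 0) term-by-term (mod 11).
  2*X**2 ↦ 2·100·1·1 = 200
  2*X*Y ↦ 2·10·4·1 = 80
  X*Z ↦ 1·10·1·0 = 0
  -2*Y**2 ↦ -2·1·16·1 = -32
  Y*Z ↦ 1·1·4·0 = 0
  -Z**2 ↦ -1·1·1·0 = 0
Sum: F(10, 4, 0) = (200) + (80) + (0) + (-32) + (0) + (0) = 248.
Reducing mod 11: 248 ≡ 6 (mod 11).
Since F(a, b, c) ≡ 6 ≠ 0 (mod 11), P does NOT lie on the curve.


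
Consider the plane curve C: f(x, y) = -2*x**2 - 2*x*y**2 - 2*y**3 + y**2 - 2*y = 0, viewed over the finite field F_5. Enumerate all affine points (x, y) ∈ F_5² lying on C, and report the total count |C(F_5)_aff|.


Affine F_5-points: {(0, 0), (0, 4), (2, 1), (2, 2), (2, 3), (4, 2), (4, 3), (4, 4)}; count = 8.

For each of the 25 pairs (x, y) ∈ F_5², evaluate f(x, y) mod 5. Record the zeros.
  x = 0: [0↦0, 1↦2, 2↦4, 3↦4, 4↦0]  zeros at y ∈ {0, 4}
  x = 1: [0↦3, 1↦3, 2↦4, 3↦4, 4↦1]  zeros at y ∈ ∅
  x = 2: [0↦2, 1↦0, 2↦0, 3↦0, 4↦3]  zeros at y ∈ {1, 2, 3}
  x = 3: [0↦2, 1↦3, 2↦2, 3↦2, 4↦1]  zeros at y ∈ ∅
  x = 4: [0↦3, 1↦2, 2↦0, 3↦0, 4↦0]  zeros at y ∈ {2, 3, 4}
Collecting zeros: affine points = {(0, 0), (0, 4), (2, 1), (2, 2), (2, 3), (4, 2), (4, 3), (4, 4)}.
Total count |C(F_5)_aff| = 8.


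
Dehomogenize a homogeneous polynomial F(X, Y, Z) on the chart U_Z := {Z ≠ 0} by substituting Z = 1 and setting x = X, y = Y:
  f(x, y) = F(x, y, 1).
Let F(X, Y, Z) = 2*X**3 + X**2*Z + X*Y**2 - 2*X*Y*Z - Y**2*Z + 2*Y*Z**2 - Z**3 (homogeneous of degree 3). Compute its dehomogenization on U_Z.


f(x, y) = 2*x**3 + x**2 + x*y**2 - 2*x*y - y**2 + 2*y - 1

On U_Z we set Z = 1. Each monomial c·X^i·Y^j·Z^k in F becomes c·x^i·y^j·1^k = c·x^i·y^j.
Substituting Z = 1: F(X, Y, 1) = 2*x**3 + x**2 + x*y**2 - 2*x*y - y**2 + 2*y - 1.
Note: deg(f) ≤ deg(F) = 3; strict inequality happens when F is divisible by Z (lost terms).


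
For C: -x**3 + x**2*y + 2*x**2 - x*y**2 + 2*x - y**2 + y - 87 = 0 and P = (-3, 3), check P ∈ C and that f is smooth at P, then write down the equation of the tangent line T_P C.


Tangent line at P: -64*x + 22*y - 258 = 0.

Step 1: f(-3, 3) = 0, so P lies on C.
Step 2: partial derivatives
  f_x(x, y) = -3*x**2 + 2*x*y + 4*x - y**2 + 2, f_y(x, y) = x**2 - 2*x*y - 2*y + 1.
  f_x(P) = -64, f_y(P) = 22 (gradient nonzero, so P is smooth).
Step 3: tangent line at P: -64·(x − -3) + 22·(y − 3) = 0.
Expanding: -64*x + 22*y - 258 = 0.


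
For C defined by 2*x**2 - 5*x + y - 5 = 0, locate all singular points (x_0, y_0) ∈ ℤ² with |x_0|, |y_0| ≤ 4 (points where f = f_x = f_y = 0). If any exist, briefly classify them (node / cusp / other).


No singular points in the scanned grid; C is smooth there.

Compute partial derivatives:
  f_x = 4*x - 5.
  f_y = 1.
f_y = 1 is a nonzero constant, so f_y never vanishes: no point (x, y) can satisfy f = f_x = f_y = 0. In particular no (x, y) ∈ {−4, ..., 4}² is singular; the curve is smooth.


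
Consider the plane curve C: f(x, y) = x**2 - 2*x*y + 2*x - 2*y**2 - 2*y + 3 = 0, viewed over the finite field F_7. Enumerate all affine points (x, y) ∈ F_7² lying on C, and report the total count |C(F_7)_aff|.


Affine F_7-points: {(0, 3), (1, 1), (1, 4), (4, 3), (4, 6), (5, 4), (6, 1), (6, 6)}; count = 8.

For each of the 49 pairs (x, y) ∈ F_7², evaluate f(x, y) mod 7. Record the zeros.
  x = 0: [0↦3, 1↦6, 2↦5, 3↦0, 4↦5, 5↦6, 6↦3]  zeros at y ∈ {3}
  x = 1: [0↦6, 1↦0, 2↦4, 3↦4, 4↦0, 5↦6, 6↦1]  zeros at y ∈ {1, 4}
  x = 2: [0↦4, 1↦3, 2↦5, 3↦3, 4↦4, 5↦1, 6↦1]  zeros at y ∈ ∅
  x = 3: [0↦4, 1↦1, 2↦1, 3↦4, 4↦3, 5↦5, 6↦3]  zeros at y ∈ ∅
  x = 4: [0↦6, 1↦1, 2↦6, 3↦0, 4↦4, 5↦4, 6↦0]  zeros at y ∈ {3, 6}
  x = 5: [0↦3, 1↦3, 2↦6, 3↦5, 4↦0, 5↦5, 6↦6]  zeros at y ∈ {4}
  x = 6: [0↦2, 1↦0, 2↦1, 3↦5, 4↦5, 5↦1, 6↦0]  zeros at y ∈ {1, 6}
Collecting zeros: affine points = {(0, 3), (1, 1), (1, 4), (4, 3), (4, 6), (5, 4), (6, 1), (6, 6)}.
Total count |C(F_7)_aff| = 8.


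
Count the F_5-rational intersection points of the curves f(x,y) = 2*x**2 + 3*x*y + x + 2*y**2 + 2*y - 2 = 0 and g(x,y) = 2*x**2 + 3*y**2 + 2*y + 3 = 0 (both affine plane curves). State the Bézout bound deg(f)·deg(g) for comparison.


Common zeros: {(4, 1)}; count = 1; Bézout bound = 4.

deg(f) = 2, deg(g) = 2, so Bézout bound = 4.
Scan x ∈ F_5. For each x, list the y ∈ F_5 with f(x, y) ≡ 0 and those with g(x, y) ≡ 0 (mod 5); the common zeros in that column are the intersection.
  x = 0: f ≡ 0 at y ∈ {2}; g ≡ 0 at y ∈ ∅; common: ∅.
  x = 1: f ≡ 0 at y ∈ ∅; g ≡ 0 at y ∈ {0, 1}; common: ∅.
  x = 2: f ≡ 0 at y ∈ {3}; g ≡ 0 at y ∈ ∅; common: ∅.
  x = 3: f ≡ 0 at y ∈ {3, 4}; g ≡ 0 at y ∈ ∅; common: ∅.
  x = 4: f ≡ 0 at y ∈ {1, 2}; g ≡ 0 at y ∈ {0, 1}; common: {1}.
Collecting: common zeros = {(4, 1)}, so the count is 1.
Comparison with the Bézout bound: 1 ≤ 4 = deg(f)·deg(g), as expected for curves with no common component (the affine F_5-count falls short of the bound because intersections may lie at infinity, over extension fields, or carry multiplicity).


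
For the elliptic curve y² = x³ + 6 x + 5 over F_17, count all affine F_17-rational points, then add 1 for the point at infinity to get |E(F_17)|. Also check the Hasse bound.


Affine points = {(2, 5), (2, 12), (3, 4), (3, 13), (4, 5), (4, 12), (6, 6), (6, 11), (7, 4), (7, 13), (8, 2), (8, 15), (11, 5), (11, 12), (13, 6), (13, 11), (15, 6), (15, 11), (16, 7), (16, 10)}; affine count = 20; |E(F_17)| = 21.

Discriminant check: Δ ∝ 4a³ + 27b² = 4·6³ + 27·5² = 4·216 + 27·25 ≡ 9 (mod 17). Nonzero ⇒ E is nonsingular.
For each x ∈ F_17, compute rhs = x³ + 6·x + 5 mod 17, then count y ∈ F_17 with y² ≡ rhs.
  x = 0: rhs = 5, matching y values: none (0 points).
  x = 1: rhs = 12, matching y values: none (0 points).
  x = 2: rhs = 8, matching y values: 5, 12 (2 points).
  x = 3: rhs = 16, matching y values: 4, 13 (2 points).
  x = 4: rhs = 8, matching y values: 5, 12 (2 points).
  x = 5: rhs = 7, matching y values: none (0 points).
  x = 6: rhs = 2, matching y values: 6, 11 (2 points).
  x = 7: rhs = 16, matching y values: 4, 13 (2 points).
  x = 8: rhs = 4, matching y values: 2, 15 (2 points).
  x = 9: rhs = 6, matching y values: none (0 points).
  x = 10: rhs = 11, matching y values: none (0 points).
  x = 11: rhs = 8, matching y values: 5, 12 (2 points).
  x = 12: rhs = 3, matching y values: none (0 points).
  x = 13: rhs = 2, matching y values: 6, 11 (2 points).
  x = 14: rhs = 11, matching y values: none (0 points).
  x = 15: rhs = 2, matching y values: 6, 11 (2 points).
  x = 16: rhs = 15, matching y values: 7, 10 (2 points).
Total affine count: 20.
Full point count |E(F_17)| = 20 + 1 = 21.
Hasse bound: |21 − (17+1)| = |3| = 3 ≤ 2√17 ≈ 8.2462 ✓.


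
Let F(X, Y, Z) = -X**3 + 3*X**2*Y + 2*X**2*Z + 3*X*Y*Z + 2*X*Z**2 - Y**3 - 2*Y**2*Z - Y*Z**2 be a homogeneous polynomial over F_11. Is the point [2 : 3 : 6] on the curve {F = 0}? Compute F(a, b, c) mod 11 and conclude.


F(2,3,6) ≡ 8 (mod 11); P is NOT on the curve.

Evaluate F(2, 3, 6) term-by-term (mod 11).
  -X**3 ↦ -1·8·1·1 = -8
  3*X**2*Y ↦ 3·4·3·1 = 36
  2*X**2*Z ↦ 2·4·1·6 = 48
  3*X*Y*Z ↦ 3·2·3·6 = 108
  2*X*Z**2 ↦ 2·2·1·36 = 144
  -Y**3 ↦ -1·1·27·1 = -27
  -2*Y**2*Z ↦ -2·1·9·6 = -108
  -Y*Z**2 ↦ -1·1·3·36 = -108
Sum: F(2, 3, 6) = (-8) + (36) + (48) + (108) + (144) + (-27) + (-108) + (-108) = 85.
Reducing mod 11: 85 ≡ 8 (mod 11).
Since F(a, b, c) ≡ 8 ≠ 0 (mod 11), P does NOT lie on the curve.


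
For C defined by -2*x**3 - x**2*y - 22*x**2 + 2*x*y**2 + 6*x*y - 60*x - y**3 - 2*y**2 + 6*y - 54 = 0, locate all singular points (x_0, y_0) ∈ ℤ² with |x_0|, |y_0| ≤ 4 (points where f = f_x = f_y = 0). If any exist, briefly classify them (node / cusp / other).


Singular points: {(-3, -3)}; classification: node.

Compute partial derivatives:
  f_x = -6*x**2 - 2*x*y - 44*x + 2*y**2 + 6*y - 60.
  f_y = -x**2 + 4*x*y + 6*x - 3*y**2 - 4*y + 6.
Scan x_0 ∈ {−4, ..., 4}. For each x_0, f_y(x_0, y) is a polynomial in y; find its integer roots y ∈ {−4, ..., 4}, then test f_x and f at those candidates.
  x = -4: f_y(-4, y) = -3*y**2 - 20*y - 34; no integer root y with |y| ≤ 4.
  x = -3: f_y(-3, y) = -3*y**2 - 16*y - 21; vanishes at y ∈ {-3}. (-3, -3): f_x = 0, f = 0 — SINGULAR.
  x = -2: f_y(-2, y) = -3*y**2 - 12*y - 10; no integer root y with |y| ≤ 4.
  x = -1: f_y(-1, y) = -3*y**2 - 8*y - 1; no integer root y with |y| ≤ 4.
  x = 0: f_y(0, y) = -3*y**2 - 4*y + 6; no integer root y with |y| ≤ 4.
  x = 1: f_y(1, y) = 11 - 3*y**2; no integer root y with |y| ≤ 4.
  x = 2: f_y(2, y) = -3*y**2 + 4*y + 14; no integer root y with |y| ≤ 4.
  x = 3: f_y(3, y) = -3*y**2 + 8*y + 15; no integer root y with |y| ≤ 4.
  x = 4: f_y(4, y) = -3*y**2 + 12*y + 14; no integer root y with |y| ≤ 4.
Only singular point on the grid: (-3, -3).
Classify: substitute x = -3 + u, y = -3 + v and expand: f = -2*u**3 - u**2*v - u**2 + 2*u*v**2 - v**3 + v**2.
No constant or linear terms (consistent with a singular point). Quadratic part: -u**2 + v**2. Cubic part: -2*u**3 - u**2*v + 2*u*v**2 - v**3.
The quadratic part v**2 - u**2 = (v − u)(v + u) splits into two distinct linear factors, so there are two distinct tangent lines y − -3 = ±(x − -3) — this is a node (ordinary double point).
Classification: node.


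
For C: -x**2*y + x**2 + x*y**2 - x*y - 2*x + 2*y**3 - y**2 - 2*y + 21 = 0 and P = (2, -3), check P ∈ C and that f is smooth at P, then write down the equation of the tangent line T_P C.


Tangent line at P: 26*x + 40*y + 68 = 0.

Step 1: f(2, -3) = 0, so P lies on C.
Step 2: partial derivatives
  f_x(x, y) = -2*x*y + 2*x + y**2 - y - 2, f_y(x, y) = -x**2 + 2*x*y - x + 6*y**2 - 2*y - 2.
  f_x(P) = 26, f_y(P) = 40 (gradient nonzero, so P is smooth).
Step 3: tangent line at P: 26·(x − 2) + 40·(y − -3) = 0.
Expanding: 26*x + 40*y + 68 = 0.


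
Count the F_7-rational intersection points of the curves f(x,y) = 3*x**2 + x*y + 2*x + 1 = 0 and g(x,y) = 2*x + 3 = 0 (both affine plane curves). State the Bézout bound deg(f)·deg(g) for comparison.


Common zeros: {(2, 2)}; count = 1; Bézout bound = 2.

deg(f) = 2, deg(g) = 1, so Bézout bound = 2.
Scan x ∈ F_7. For each x, list the y ∈ F_7 with f(x, y) ≡ 0 and those with g(x, y) ≡ 0 (mod 7); the common zeros in that column are the intersection.
  x = 0: f ≡ 0 at y ∈ ∅; g ≡ 0 at y ∈ ∅; common: ∅.
  x = 1: f ≡ 0 at y ∈ {1}; g ≡ 0 at y ∈ ∅; common: ∅.
  x = 2: f ≡ 0 at y ∈ {2}; g ≡ 0 at y ∈ {0, 1, 2, 3, 4, 5, 6}; common: {2}.
  x = 3: f ≡ 0 at y ∈ {5}; g ≡ 0 at y ∈ ∅; common: ∅.
  x = 4: f ≡ 0 at y ∈ {5}; g ≡ 0 at y ∈ ∅; common: ∅.
  x = 5: f ≡ 0 at y ∈ {1}; g ≡ 0 at y ∈ ∅; common: ∅.
  x = 6: f ≡ 0 at y ∈ {2}; g ≡ 0 at y ∈ ∅; common: ∅.
Collecting: common zeros = {(2, 2)}, so the count is 1.
Comparison with the Bézout bound: 1 ≤ 2 = deg(f)·deg(g), as expected for curves with no common component (the affine F_7-count falls short of the bound because intersections may lie at infinity, over extension fields, or carry multiplicity).


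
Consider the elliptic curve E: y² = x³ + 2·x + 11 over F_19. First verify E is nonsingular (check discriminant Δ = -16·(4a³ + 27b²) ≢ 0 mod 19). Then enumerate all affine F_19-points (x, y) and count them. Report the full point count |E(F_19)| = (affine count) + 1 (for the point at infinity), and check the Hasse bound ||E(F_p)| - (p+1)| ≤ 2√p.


Affine points = {(0, 7), (0, 12), (2, 2), (2, 17), (3, 5), (3, 14), (4, 8), (4, 11), (6, 7), (6, 12), (7, 8), (7, 11), (8, 8), (8, 11), (9, 6), (9, 13), (10, 9), (10, 10), (13, 7), (13, 12), (14, 3), (14, 16), (16, 4), (16, 15)}; affine count = 24; |E(F_19)| = 25.

Discriminant check: Δ ∝ 4a³ + 27b² = 4·2³ + 27·11² = 4·8 + 27·121 ≡ 12 (mod 19). Nonzero ⇒ E is nonsingular.
For each x ∈ F_19, compute rhs = x³ + 2·x + 11 mod 19, then count y ∈ F_19 with y² ≡ rhs.
  x = 0: rhs = 11, matching y values: 7, 12 (2 points).
  x = 1: rhs = 14, matching y values: none (0 points).
  x = 2: rhs = 4, matching y values: 2, 17 (2 points).
  x = 3: rhs = 6, matching y values: 5, 14 (2 points).
  x = 4: rhs = 7, matching y values: 8, 11 (2 points).
  x = 5: rhs = 13, matching y values: none (0 points).
  x = 6: rhs = 11, matching y values: 7, 12 (2 points).
  x = 7: rhs = 7, matching y values: 8, 11 (2 points).
  x = 8: rhs = 7, matching y values: 8, 11 (2 points).
  x = 9: rhs = 17, matching y values: 6, 13 (2 points).
  x = 10: rhs = 5, matching y values: 9, 10 (2 points).
  x = 11: rhs = 15, matching y values: none (0 points).
  x = 12: rhs = 15, matching y values: none (0 points).
  x = 13: rhs = 11, matching y values: 7, 12 (2 points).
  x = 14: rhs = 9, matching y values: 3, 16 (2 points).
  x = 15: rhs = 15, matching y values: none (0 points).
  x = 16: rhs = 16, matching y values: 4, 15 (2 points).
  x = 17: rhs = 18, matching y values: none (0 points).
  x = 18: rhs = 8, matching y values: none (0 points).
Total affine count: 24.
Full point count |E(F_19)| = 24 + 1 = 25.
Hasse bound: |25 − (19+1)| = |5| = 5 ≤ 2√19 ≈ 8.7178 ✓.


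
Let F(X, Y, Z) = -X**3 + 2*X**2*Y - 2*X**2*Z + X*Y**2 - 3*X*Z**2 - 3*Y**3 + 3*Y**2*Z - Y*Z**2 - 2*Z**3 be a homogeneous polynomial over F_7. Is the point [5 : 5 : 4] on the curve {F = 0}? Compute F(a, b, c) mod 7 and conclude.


F(5,5,4) ≡ 3 (mod 7); P is NOT on the curve.

Evaluate F(5, 5, 4) term-by-term (mod 7).
  -X**3 ↦ -1·125·1·1 = -125
  2*X**2*Y ↦ 2·25·5·1 = 250
  -2*X**2*Z ↦ -2·25·1·4 = -200
  X*Y**2 ↦ 1·5·25·1 = 125
  -3*X*Z**2 ↦ -3·5·1·16 = -240
  -3*Y**3 ↦ -3·1·125·1 = -375
  3*Y**2*Z ↦ 3·1·25·4 = 300
  -Y*Z**2 ↦ -1·1·5·16 = -80
  -2*Z**3 ↦ -2·1·1·64 = -128
Sum: F(5, 5, 4) = (-125) + (250) + (-200) + (125) + (-240) + (-375) + (300) + (-80) + (-128) = -473.
Reducing mod 7: -473 ≡ 3 (mod 7).
Since F(a, b, c) ≡ 3 ≠ 0 (mod 7), P does NOT lie on the curve.


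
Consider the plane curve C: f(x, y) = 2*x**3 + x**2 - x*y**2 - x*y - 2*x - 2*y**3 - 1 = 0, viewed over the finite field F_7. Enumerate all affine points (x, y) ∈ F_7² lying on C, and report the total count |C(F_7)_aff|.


Affine F_7-points: {(1, 0), (1, 5), (2, 3), (3, 0), (5, 1), (5, 6), (6, 0), (6, 1), (6, 3)}; count = 9.

For each of the 49 pairs (x, y) ∈ F_7², evaluate f(x, y) mod 7. Record the zeros.
  x = 0: [0↦6, 1↦4, 2↦4, 3↦1, 4↦4, 5↦1, 6↦1]  zeros at y ∈ ∅
  x = 1: [0↦0, 1↦3, 2↦6, 3↦4, 4↦6, 5↦0, 6↦2]  zeros at y ∈ {0, 5}
  x = 2: [0↦1, 1↦2, 2↦1, 3↦0, 4↦1, 5↦6, 6↦3]  zeros at y ∈ {3}
  x = 3: [0↦0, 1↦6, 2↦1, 3↦1, 4↦1, 5↦3, 6↦2]  zeros at y ∈ {0}
  x = 4: [0↦2, 1↦6, 2↦4, 3↦5, 4↦4, 5↦3, 6↦4]  zeros at y ∈ ∅
  x = 5: [0↦5, 1↦0, 2↦1, 3↦3, 4↦1, 5↦4, 6↦0]  zeros at y ∈ {1, 6}
  x = 6: [0↦0, 1↦0, 2↦4, 3↦0, 4↦4, 5↦4, 6↦2]  zeros at y ∈ {0, 1, 3}
Collecting zeros: affine points = {(1, 0), (1, 5), (2, 3), (3, 0), (5, 1), (5, 6), (6, 0), (6, 1), (6, 3)}.
Total count |C(F_7)_aff| = 9.
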